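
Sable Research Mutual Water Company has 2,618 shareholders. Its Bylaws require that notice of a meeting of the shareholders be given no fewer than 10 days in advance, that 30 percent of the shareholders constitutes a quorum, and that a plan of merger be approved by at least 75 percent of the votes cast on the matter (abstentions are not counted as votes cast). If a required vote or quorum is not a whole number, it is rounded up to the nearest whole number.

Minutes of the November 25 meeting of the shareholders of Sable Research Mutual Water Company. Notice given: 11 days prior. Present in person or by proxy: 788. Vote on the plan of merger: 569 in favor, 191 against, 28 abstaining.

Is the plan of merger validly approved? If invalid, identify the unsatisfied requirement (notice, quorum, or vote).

Invalid — vote requirement not satisfied.

Notice: 11 days given; 10 required. Satisfied.
Quorum: 30% of 2,618 = 785.40, rounded up to 786; 788 present. Satisfied.
Vote: requires three-fourths of the votes cast (788 − 28 abstaining = 760); 3/4 of 760 = 570, so 570 needed; 569 in favor. Not satisfied.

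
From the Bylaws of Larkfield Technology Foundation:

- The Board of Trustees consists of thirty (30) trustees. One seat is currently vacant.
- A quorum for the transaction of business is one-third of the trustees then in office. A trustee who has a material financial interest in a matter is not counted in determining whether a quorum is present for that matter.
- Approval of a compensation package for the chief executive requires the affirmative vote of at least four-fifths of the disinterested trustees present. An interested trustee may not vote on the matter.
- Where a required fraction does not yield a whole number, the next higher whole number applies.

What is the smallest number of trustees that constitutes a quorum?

10

1/3 of 29 = 9.67, rounded up to 10.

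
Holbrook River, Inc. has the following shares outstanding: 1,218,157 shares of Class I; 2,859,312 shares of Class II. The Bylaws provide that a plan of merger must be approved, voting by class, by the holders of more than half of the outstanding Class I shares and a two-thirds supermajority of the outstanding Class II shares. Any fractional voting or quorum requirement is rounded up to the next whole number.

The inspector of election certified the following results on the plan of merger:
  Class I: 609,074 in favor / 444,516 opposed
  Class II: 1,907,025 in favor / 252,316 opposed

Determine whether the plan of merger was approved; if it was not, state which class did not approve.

Class I: a majority of 1218157 is 609079; 609,079 required, 609,074 in favor — not approved.
Class II: 2/3 of 2859312 = 1906208; 1,906,208 required, 1,907,025 in favor — approved.

Not approved — the Class I shares did not give the required vote.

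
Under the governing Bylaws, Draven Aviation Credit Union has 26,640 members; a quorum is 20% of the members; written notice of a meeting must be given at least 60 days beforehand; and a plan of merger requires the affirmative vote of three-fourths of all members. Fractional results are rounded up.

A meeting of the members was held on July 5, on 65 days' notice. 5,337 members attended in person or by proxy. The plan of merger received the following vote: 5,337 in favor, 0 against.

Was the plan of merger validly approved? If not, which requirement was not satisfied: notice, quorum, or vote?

Notice: 65 days given; 60 required. Satisfied.
Quorum: 20% of 26,640 = 5,328; 5,337 present. Satisfied.
Vote: requires three-fourths of all members (26,640); 3/4 of 26640 = 19980, so 19,980 needed; 5,337 in favor. Not satisfied.

Invalid — vote requirement not satisfied.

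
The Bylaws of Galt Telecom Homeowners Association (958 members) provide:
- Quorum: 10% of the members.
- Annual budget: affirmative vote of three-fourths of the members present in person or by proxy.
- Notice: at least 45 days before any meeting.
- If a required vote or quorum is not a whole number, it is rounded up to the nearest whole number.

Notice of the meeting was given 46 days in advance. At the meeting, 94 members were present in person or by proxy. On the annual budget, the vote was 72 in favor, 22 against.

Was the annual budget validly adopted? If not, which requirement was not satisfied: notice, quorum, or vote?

Invalid — quorum requirement not satisfied.

Notice: 46 days given; 45 required. Satisfied.
Quorum: 10% of 958 = 95.80, rounded up to 96; 94 present. Not satisfied.
Vote: requires three-fourths of those present (94); 3/4 of 94 = 70.50, rounded up to 71, so 71 needed; 72 in favor. Satisfied.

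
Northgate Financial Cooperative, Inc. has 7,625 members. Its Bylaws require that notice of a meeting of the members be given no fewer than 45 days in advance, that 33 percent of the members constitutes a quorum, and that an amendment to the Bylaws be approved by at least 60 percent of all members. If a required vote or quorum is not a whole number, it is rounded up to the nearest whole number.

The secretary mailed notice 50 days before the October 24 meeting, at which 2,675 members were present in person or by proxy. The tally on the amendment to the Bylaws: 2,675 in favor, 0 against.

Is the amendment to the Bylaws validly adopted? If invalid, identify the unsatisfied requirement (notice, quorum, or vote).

Invalid — vote requirement not satisfied.

Notice: 50 days given; 45 required. Satisfied.
Quorum: 33% of 7,625 = 2,516.25, rounded up to 2,517; 2,675 present. Satisfied.
Vote: requires three-fifths of all members (7,625); 3/5 of 7625 = 4575, so 4,575 needed; 2,675 in favor. Not satisfied.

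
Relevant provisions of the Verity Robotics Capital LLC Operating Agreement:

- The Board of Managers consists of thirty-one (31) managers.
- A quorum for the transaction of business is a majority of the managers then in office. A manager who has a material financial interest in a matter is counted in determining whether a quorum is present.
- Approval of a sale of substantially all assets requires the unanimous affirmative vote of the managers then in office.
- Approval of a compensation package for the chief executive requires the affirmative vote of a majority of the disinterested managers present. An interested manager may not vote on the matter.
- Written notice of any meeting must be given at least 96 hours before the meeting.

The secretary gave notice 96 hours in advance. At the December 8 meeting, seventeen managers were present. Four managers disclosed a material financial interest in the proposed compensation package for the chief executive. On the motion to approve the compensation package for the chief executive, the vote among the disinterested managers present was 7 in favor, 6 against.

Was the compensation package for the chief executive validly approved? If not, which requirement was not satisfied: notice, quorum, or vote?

Valid — all requirements satisfied.

Notice: 96 hours given; 96 required (96 ≥ 96). Satisfied.
Quorum: 17 present (interested managers count toward quorum); quorum is 16. Satisfied.
Vote: the compensation package for the chief executive requires a majority of the disinterested managers present (17 − 4 = 13). A majority of 13 is 7, so 7 affirmative votes are needed; 7 voted in favor. Satisfied.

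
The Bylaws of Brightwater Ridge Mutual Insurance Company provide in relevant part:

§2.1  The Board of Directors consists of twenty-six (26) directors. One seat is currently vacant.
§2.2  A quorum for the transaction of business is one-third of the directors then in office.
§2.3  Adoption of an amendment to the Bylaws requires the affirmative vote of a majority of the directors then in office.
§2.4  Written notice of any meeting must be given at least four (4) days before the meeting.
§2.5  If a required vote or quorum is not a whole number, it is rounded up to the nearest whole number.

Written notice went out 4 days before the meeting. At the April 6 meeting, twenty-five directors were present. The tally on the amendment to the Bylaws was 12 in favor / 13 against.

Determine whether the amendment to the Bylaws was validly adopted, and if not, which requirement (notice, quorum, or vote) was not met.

Invalid — vote requirement not satisfied.

Notice: 4 days given; 4 required (4 ≥ 4). Satisfied.
Quorum: 25 present; quorum is 9. Satisfied.
Vote: the amendment to the Bylaws requires a majority of the directors then in office (25). A majority of 25 is 13, so 13 affirmative votes are needed; 12 voted in favor. Not satisfied.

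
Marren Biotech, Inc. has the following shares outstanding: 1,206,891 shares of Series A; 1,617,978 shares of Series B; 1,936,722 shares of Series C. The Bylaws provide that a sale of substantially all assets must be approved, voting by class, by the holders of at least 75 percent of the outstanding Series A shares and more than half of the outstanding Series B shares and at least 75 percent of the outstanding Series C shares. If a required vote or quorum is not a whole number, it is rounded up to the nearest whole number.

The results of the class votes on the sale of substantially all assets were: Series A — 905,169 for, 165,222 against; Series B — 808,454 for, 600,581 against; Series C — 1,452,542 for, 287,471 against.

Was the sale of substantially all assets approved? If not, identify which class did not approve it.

Not approved — the Series B shares did not give the required vote.

Series A: 3/4 of 1206891 = 905168.25, rounded up to 905169; 905,169 required, 905,169 in favor — approved.
Series B: a majority of 1617978 is 808990; 808,990 required, 808,454 in favor — not approved.
Series C: 3/4 of 1936722 = 1452541.50, rounded up to 1452542; 1,452,542 required, 1,452,542 in favor — approved.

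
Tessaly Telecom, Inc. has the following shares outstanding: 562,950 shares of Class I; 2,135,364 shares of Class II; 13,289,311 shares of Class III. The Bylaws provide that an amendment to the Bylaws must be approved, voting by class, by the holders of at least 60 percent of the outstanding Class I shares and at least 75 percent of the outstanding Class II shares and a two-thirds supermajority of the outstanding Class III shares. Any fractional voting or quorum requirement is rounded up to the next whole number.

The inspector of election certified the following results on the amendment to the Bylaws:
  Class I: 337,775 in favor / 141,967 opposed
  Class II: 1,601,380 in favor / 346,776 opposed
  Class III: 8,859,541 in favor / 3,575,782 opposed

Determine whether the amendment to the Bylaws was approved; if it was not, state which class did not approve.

Not approved — the Class II shares did not give the required vote.

Class I: 3/5 of 562950 = 337770; 337,770 required, 337,775 in favor — approved.
Class II: 3/4 of 2135364 = 1601523; 1,601,523 required, 1,601,380 in favor — not approved.
Class III: 2/3 of 13289311 = 8859540.67, rounded up to 8859541; 8,859,541 required, 8,859,541 in favor — approved.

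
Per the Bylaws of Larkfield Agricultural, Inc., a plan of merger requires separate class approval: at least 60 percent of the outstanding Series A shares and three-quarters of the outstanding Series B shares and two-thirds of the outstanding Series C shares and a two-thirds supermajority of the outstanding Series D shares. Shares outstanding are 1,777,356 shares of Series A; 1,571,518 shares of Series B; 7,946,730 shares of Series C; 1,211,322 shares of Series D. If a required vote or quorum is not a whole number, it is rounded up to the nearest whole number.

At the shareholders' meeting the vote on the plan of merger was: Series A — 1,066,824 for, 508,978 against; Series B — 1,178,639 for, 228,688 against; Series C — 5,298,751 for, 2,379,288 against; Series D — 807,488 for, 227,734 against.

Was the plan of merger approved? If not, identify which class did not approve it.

Series A: 3/5 of 1777356 = 1066413.60, rounded up to 1066414; 1,066,414 required, 1,066,824 in favor — approved.
Series B: 3/4 of 1571518 = 1178638.50, rounded up to 1178639; 1,178,639 required, 1,178,639 in favor — approved.
Series C: 2/3 of 7946730 = 5297820; 5,297,820 required, 5,298,751 in favor — approved.
Series D: 2/3 of 1211322 = 807548; 807,548 required, 807,488 in favor — not approved.

Not approved — the Series D shares did not give the required vote.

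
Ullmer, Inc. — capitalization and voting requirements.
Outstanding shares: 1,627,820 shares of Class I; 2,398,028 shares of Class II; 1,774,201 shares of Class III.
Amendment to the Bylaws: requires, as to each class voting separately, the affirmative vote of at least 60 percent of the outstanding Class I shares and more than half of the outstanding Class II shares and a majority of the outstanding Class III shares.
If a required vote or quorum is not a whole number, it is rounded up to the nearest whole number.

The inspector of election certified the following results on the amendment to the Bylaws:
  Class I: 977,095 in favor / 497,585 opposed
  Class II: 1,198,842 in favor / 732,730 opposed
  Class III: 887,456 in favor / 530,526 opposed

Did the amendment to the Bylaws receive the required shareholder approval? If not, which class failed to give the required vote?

Class I: 3/5 of 1627820 = 976692; 976,692 required, 977,095 in favor — approved.
Class II: a majority of 2398028 is 1199015; 1,199,015 required, 1,198,842 in favor — not approved.
Class III: a majority of 1774201 is 887101; 887,101 required, 887,456 in favor — approved.

Not approved — the Class II shares did not give the required vote.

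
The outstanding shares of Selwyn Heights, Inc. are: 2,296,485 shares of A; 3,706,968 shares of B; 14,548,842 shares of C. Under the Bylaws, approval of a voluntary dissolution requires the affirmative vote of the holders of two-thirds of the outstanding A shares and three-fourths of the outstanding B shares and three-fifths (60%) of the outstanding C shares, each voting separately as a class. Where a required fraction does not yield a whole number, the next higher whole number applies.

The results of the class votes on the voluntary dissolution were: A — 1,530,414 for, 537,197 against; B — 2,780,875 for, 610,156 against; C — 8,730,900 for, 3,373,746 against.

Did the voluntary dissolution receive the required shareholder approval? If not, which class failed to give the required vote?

Not approved — the A shares did not give the required vote.

A: 2/3 of 2296485 = 1530990; 1,530,990 required, 1,530,414 in favor — not approved.
B: 3/4 of 3706968 = 2780226; 2,780,226 required, 2,780,875 in favor — approved.
C: 3/5 of 14548842 = 8729305.20, rounded up to 8729306; 8,729,306 required, 8,730,900 in favor — approved.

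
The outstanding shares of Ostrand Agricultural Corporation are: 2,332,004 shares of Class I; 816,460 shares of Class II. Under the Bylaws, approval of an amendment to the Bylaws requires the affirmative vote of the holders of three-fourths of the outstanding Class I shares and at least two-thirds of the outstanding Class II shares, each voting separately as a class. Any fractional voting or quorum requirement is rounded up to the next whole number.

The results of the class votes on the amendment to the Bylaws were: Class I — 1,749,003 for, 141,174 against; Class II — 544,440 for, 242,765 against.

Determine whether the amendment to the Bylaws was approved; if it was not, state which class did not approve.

Class I: 3/4 of 2332004 = 1749003; 1,749,003 required, 1,749,003 in favor — approved.
Class II: 2/3 of 816460 = 544306.67, rounded up to 544307; 544,307 required, 544,440 in favor — approved.

Approved — every class gave the required vote.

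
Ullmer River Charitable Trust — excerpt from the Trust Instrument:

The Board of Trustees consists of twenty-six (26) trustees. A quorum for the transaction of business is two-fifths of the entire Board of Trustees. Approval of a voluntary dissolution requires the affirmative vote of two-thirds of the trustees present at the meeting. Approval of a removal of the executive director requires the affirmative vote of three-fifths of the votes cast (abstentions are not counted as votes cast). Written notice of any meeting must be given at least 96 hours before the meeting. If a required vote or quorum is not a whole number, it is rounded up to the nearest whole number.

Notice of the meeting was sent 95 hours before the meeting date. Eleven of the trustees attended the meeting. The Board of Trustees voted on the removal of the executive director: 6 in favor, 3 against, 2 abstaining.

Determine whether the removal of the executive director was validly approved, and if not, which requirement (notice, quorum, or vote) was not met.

Notice: 95 hours given; 96 required (95 < 96). Not satisfied.
Quorum: 11 present; quorum is 11. Satisfied.
Vote: the removal of the executive director requires three-fifths of the votes cast (11 present − 2 abstaining = 9). 3/5 of 9 = 5.40, rounded up to 6, so 6 affirmative votes are needed; 6 voted in favor. Satisfied.

Invalid — notice requirement not satisfied.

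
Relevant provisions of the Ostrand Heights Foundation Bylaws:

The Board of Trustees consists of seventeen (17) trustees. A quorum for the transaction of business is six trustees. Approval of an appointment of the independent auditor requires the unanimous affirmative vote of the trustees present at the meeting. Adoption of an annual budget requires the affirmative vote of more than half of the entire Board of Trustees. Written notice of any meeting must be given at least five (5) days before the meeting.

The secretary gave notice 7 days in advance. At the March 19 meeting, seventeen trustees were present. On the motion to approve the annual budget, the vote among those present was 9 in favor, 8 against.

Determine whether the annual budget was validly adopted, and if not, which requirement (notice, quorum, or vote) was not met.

Valid — all requirements satisfied.

Notice: 7 days given; 5 required (7 ≥ 5). Satisfied.
Quorum: 17 present; quorum is 6. Satisfied.
Vote: the annual budget requires a majority of the entire Board of Trustees (17). A majority of 17 is 9, so 9 affirmative votes are needed; 9 voted in favor. Satisfied.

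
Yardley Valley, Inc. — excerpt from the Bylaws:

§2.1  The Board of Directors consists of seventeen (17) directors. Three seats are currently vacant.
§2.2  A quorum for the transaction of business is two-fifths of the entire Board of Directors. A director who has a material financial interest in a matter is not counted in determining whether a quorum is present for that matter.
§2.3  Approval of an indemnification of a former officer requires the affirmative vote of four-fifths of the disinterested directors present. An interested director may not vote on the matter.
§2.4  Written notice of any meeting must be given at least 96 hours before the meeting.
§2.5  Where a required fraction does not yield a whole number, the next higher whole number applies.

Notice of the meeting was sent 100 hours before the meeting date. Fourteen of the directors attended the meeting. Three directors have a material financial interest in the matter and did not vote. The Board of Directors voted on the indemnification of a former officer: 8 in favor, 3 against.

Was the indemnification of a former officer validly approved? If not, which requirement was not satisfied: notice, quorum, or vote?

Notice: 100 hours given; 96 required (100 ≥ 96). Satisfied.
Quorum: 14 present, but the 3 interested directors do not count, leaving 11. Quorum is 7. Satisfied.
Vote: the indemnification of a former officer requires four-fifths of the disinterested directors present (14 − 3 = 11). 4/5 of 11 = 8.80, rounded up to 9, so 9 affirmative votes are needed; 8 voted in favor. Not satisfied.

Invalid — vote requirement not satisfied.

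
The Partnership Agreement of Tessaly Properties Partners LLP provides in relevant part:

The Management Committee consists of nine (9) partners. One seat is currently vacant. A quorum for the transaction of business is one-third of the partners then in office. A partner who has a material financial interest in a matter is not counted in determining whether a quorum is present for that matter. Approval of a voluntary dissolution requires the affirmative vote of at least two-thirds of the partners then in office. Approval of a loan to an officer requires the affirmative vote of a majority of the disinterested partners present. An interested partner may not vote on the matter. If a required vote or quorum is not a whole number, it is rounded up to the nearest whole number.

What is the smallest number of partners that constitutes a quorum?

3

1/3 of 8 = 2.67, rounded up to 3.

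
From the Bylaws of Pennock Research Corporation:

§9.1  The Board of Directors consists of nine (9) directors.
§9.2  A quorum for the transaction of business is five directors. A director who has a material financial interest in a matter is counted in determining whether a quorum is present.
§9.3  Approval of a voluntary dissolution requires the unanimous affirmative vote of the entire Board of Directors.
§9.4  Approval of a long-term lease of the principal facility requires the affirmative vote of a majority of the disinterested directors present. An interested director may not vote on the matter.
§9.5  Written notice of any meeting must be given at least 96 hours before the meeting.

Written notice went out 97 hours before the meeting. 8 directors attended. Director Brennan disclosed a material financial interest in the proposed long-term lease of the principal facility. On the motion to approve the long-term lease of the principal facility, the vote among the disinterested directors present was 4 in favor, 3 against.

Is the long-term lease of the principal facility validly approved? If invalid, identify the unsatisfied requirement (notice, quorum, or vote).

Valid — all requirements satisfied.

Notice: 97 hours given; 96 required (97 ≥ 96). Satisfied.
Quorum: 8 present (interested directors count toward quorum); quorum is 5. Satisfied.
Vote: the long-term lease of the principal facility requires a majority of the disinterested directors present (8 − 1 = 7). A majority of 7 is 4, so 4 affirmative votes are needed; 4 voted in favor. Satisfied.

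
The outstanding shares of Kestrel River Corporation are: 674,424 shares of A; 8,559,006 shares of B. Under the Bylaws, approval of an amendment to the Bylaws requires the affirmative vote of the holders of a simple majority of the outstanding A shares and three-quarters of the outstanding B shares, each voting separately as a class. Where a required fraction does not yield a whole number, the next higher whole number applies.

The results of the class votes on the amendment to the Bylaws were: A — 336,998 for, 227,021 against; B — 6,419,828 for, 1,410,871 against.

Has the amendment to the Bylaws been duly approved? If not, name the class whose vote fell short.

Not approved — the A shares did not give the required vote.

A: a majority of 674424 is 337213; 337,213 required, 336,998 in favor — not approved.
B: 3/4 of 8559006 = 6419254.50, rounded up to 6419255; 6,419,255 required, 6,419,828 in favor — approved.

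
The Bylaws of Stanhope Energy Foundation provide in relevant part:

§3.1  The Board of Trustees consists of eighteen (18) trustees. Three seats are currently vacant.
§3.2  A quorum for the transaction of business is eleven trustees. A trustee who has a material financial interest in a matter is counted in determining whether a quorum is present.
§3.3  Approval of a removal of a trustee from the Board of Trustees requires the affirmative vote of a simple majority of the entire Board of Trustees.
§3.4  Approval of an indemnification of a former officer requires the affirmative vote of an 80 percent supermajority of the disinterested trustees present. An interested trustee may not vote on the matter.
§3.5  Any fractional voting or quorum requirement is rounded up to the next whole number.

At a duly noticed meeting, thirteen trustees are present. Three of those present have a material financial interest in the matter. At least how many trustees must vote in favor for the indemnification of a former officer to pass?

The indemnification of a former officer requires four-fifths of the disinterested trustees present (13 − 3 = 10).
4/5 of 10 = 8.

8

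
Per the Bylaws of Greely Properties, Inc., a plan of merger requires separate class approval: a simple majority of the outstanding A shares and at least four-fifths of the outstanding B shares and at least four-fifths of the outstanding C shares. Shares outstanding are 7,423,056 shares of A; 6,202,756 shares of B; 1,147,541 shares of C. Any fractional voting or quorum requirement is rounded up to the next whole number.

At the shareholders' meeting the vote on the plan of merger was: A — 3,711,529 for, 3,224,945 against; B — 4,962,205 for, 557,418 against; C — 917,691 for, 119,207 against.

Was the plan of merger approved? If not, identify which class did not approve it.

A: a majority of 7423056 is 3711529; 3,711,529 required, 3,711,529 in favor — approved.
B: 4/5 of 6202756 = 4962204.80, rounded up to 4962205; 4,962,205 required, 4,962,205 in favor — approved.
C: 4/5 of 1147541 = 918032.80, rounded up to 918033; 918,033 required, 917,691 in favor — not approved.

Not approved — the C shares did not give the required vote.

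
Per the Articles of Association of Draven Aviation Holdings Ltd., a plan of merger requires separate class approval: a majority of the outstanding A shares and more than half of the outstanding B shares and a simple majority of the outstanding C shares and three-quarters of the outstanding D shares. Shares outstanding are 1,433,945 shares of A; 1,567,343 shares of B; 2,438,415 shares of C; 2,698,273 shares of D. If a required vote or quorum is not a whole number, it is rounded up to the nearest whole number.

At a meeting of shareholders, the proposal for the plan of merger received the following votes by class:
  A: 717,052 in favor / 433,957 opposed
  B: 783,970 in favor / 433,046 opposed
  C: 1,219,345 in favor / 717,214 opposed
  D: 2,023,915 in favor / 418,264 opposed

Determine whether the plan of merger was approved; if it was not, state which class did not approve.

Approved — every class gave the required vote.

A: a majority of 1433945 is 716973; 716,973 required, 717,052 in favor — approved.
B: a majority of 1567343 is 783672; 783,672 required, 783,970 in favor — approved.
C: a majority of 2438415 is 1219208; 1,219,208 required, 1,219,345 in favor — approved.
D: 3/4 of 2698273 = 2023704.75, rounded up to 2023705; 2,023,705 required, 2,023,915 in favor — approved.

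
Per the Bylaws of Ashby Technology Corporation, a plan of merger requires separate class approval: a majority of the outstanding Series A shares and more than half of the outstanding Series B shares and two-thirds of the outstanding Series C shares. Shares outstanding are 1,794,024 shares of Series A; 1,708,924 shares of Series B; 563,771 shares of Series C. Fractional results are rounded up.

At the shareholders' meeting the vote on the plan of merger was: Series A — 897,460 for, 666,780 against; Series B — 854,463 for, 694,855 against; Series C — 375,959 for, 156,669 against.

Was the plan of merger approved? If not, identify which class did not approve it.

Approved — every class gave the required vote.

Series A: a majority of 1794024 is 897013; 897,013 required, 897,460 in favor — approved.
Series B: a majority of 1708924 is 854463; 854,463 required, 854,463 in favor — approved.
Series C: 2/3 of 563771 = 375847.33, rounded up to 375848; 375,848 required, 375,959 in favor — approved.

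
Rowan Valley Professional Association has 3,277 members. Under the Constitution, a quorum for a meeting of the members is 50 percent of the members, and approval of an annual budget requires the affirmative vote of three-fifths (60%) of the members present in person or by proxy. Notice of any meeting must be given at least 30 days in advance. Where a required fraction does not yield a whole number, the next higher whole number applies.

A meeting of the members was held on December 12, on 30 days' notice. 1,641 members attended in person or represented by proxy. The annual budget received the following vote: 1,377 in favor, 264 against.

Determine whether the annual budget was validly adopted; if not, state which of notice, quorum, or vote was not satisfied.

Notice: 30 days given; 30 required. Satisfied.
Quorum: 50% of 3,277 = 1,638.50, rounded up to 1,639; 1,641 present. Satisfied.
Vote: requires three-fifths of those present (1,641); 3/5 of 1641 = 984.60, rounded up to 985, so 985 needed; 1,377 in favor. Satisfied.

Valid — all requirements satisfied.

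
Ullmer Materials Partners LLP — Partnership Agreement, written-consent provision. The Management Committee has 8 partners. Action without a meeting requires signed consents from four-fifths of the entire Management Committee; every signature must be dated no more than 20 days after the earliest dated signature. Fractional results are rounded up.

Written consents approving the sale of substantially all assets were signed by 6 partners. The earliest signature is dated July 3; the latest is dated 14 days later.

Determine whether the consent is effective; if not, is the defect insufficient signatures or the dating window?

Signatures required: four-fifths of 8 — 4/5 of 8 = 6.40, rounded up to 7, so 7 needed; 6 signed. Insufficient.
Dating window: the latest signature is 14 days after the earliest; the limit is 20 days. Within the window.

Not effective — insufficient signatures.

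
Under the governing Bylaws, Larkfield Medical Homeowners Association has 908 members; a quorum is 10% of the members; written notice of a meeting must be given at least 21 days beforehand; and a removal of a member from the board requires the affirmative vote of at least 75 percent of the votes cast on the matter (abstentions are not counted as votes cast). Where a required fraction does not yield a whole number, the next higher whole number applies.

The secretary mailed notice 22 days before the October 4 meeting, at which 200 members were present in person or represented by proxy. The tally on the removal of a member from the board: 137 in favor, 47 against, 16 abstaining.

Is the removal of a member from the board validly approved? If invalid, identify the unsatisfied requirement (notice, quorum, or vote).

Notice: 22 days given; 21 required. Satisfied.
Quorum: 10% of 908 = 90.80, rounded up to 91; 200 present. Satisfied.
Vote: requires three-fourths of the votes cast (200 − 16 abstaining = 184); 3/4 of 184 = 138, so 138 needed; 137 in favor. Not satisfied.

Invalid — vote requirement not satisfied.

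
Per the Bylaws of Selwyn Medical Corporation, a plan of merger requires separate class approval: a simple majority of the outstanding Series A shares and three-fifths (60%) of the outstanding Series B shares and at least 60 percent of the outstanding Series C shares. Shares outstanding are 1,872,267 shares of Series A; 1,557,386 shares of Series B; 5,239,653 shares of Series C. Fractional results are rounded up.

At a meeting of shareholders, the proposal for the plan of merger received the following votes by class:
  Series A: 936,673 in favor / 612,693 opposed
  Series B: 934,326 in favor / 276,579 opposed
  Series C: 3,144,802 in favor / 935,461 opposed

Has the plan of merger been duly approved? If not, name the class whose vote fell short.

Not approved — the Series B shares did not give the required vote.

Series A: a majority of 1872267 is 936134; 936,134 required, 936,673 in favor — approved.
Series B: 3/5 of 1557386 = 934431.60, rounded up to 934432; 934,432 required, 934,326 in favor — not approved.
Series C: 3/5 of 5239653 = 3143791.80, rounded up to 3143792; 3,143,792 required, 3,144,802 in favor — approved.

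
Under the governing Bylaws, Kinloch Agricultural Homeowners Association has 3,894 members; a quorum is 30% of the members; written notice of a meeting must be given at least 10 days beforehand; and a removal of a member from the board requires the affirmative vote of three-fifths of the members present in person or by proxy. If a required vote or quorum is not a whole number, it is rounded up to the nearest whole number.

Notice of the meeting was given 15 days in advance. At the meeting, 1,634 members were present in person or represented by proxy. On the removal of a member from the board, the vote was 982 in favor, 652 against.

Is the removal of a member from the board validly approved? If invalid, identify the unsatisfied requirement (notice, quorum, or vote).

Valid — all requirements satisfied.

Notice: 15 days given; 10 required. Satisfied.
Quorum: 30% of 3,894 = 1,168.20, rounded up to 1,169; 1,634 present. Satisfied.
Vote: requires three-fifths of those present (1,634); 3/5 of 1634 = 980.40, rounded up to 981, so 981 needed; 982 in favor. Satisfied.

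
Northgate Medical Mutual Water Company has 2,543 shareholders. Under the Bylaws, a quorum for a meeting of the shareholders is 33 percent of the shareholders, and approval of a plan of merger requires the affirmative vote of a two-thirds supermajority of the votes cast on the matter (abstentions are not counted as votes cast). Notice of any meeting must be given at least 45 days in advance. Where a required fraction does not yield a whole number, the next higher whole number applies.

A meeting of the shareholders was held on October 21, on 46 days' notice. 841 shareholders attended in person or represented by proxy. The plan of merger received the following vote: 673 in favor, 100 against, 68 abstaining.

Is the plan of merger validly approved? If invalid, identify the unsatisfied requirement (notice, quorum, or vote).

Valid — all requirements satisfied.

Notice: 46 days given; 45 required. Satisfied.
Quorum: 33% of 2,543 = 839.19, rounded up to 840; 841 present. Satisfied.
Vote: requires two-thirds of the votes cast (841 − 68 abstaining = 773); 2/3 of 773 = 515.33, rounded up to 516, so 516 needed; 673 in favor. Satisfied.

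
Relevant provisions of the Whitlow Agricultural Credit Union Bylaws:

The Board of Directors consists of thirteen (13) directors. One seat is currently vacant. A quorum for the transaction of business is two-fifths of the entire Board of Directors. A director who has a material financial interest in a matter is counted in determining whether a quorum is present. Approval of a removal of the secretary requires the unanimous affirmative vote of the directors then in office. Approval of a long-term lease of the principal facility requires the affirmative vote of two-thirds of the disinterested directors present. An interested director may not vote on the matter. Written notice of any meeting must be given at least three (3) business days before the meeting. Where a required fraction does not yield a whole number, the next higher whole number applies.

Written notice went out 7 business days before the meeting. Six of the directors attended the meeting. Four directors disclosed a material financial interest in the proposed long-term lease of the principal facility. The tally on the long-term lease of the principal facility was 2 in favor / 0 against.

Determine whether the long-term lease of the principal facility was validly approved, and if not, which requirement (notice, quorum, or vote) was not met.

Notice: 7 business days given; 3 required (7 ≥ 3). Satisfied.
Quorum: 6 present (interested directors count toward quorum); quorum is 6. Satisfied.
Vote: the long-term lease of the principal facility requires two-thirds of the disinterested directors present (6 − 4 = 2). 2/3 of 2 = 1.33, rounded up to 2, so 2 affirmative votes are needed; 2 voted in favor. Satisfied.

Valid — all requirements satisfied.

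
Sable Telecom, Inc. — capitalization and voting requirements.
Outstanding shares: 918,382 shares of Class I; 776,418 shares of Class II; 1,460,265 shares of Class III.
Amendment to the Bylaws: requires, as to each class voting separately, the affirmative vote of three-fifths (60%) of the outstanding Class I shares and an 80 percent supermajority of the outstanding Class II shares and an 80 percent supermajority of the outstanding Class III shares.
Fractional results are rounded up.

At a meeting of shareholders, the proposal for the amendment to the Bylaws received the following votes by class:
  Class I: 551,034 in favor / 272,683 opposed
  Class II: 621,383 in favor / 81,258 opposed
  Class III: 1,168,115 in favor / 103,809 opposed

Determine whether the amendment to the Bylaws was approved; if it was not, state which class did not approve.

Class I: 3/5 of 918382 = 551029.20, rounded up to 551030; 551,030 required, 551,034 in favor — approved.
Class II: 4/5 of 776418 = 621134.40, rounded up to 621135; 621,135 required, 621,383 in favor — approved.
Class III: 4/5 of 1460265 = 1168212; 1,168,212 required, 1,168,115 in favor — not approved.

Not approved — the Class III shares did not give the required vote.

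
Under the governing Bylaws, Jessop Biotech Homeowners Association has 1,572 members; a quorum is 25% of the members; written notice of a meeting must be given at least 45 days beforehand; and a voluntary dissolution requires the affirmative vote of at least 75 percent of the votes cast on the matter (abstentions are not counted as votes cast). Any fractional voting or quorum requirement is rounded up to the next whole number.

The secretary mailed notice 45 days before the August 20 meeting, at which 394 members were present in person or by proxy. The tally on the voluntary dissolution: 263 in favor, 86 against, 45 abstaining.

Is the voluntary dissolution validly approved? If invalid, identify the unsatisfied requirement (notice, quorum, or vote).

Valid — all requirements satisfied.

Notice: 45 days given; 45 required. Satisfied.
Quorum: 25% of 1,572 = 393; 394 present. Satisfied.
Vote: requires three-fourths of the votes cast (394 − 45 abstaining = 349); 3/4 of 349 = 261.75, rounded up to 262, so 262 needed; 263 in favor. Satisfied.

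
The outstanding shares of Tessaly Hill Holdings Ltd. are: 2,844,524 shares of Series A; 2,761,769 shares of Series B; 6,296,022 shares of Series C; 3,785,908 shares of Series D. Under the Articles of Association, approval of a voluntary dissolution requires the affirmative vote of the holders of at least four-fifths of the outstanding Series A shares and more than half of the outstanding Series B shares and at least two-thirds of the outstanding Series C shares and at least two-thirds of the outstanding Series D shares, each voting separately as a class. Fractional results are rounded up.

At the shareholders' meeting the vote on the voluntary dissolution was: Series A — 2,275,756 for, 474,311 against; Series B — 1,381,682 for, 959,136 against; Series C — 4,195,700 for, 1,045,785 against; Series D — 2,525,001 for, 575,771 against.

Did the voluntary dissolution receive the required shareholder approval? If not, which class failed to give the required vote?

Not approved — the Series C shares did not give the required vote.

Series A: 4/5 of 2844524 = 2275619.20, rounded up to 2275620; 2,275,620 required, 2,275,756 in favor — approved.
Series B: a majority of 2761769 is 1380885; 1,380,885 required, 1,381,682 in favor — approved.
Series C: 2/3 of 6296022 = 4197348; 4,197,348 required, 4,195,700 in favor — not approved.
Series D: 2/3 of 3785908 = 2523938.67, rounded up to 2523939; 2,523,939 required, 2,525,001 in favor — approved.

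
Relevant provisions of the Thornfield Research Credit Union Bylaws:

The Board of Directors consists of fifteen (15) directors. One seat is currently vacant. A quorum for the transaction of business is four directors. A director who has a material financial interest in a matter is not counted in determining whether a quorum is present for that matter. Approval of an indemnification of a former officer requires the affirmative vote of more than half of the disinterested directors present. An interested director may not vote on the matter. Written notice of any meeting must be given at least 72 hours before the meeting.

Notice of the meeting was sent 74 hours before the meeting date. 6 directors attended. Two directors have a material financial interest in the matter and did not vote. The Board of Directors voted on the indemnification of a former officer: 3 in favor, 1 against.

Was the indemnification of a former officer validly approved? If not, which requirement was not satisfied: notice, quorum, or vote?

Notice: 74 hours given; 72 required (74 ≥ 72). Satisfied.
Quorum: 6 present, but the 2 interested directors do not count, leaving 4. Quorum is 4. Satisfied.
Vote: the indemnification of a former officer requires a majority of the disinterested directors present (6 − 2 = 4). A majority of 4 is 3, so 3 affirmative votes are needed; 3 voted in favor. Satisfied.

Valid — all requirements satisfied.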